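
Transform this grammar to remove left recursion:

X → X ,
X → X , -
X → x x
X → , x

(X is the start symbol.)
X is directly left-recursive. The standard transformation for
  A → A α₁ | ... | A α_m | β₁ | ... | β_n
is
  A  → β₁ A' | ... | β_n A'
  A' → α₁ A' | ... | α_m A' | ε

X → x x becomes X → x x X'
X → , x becomes X → , x X'
X → X , becomes X' → , X'
X → X , - becomes X' → , - X'
Add X' → ε

Resulting grammar:
X → x x X'
X → , x X'
X' → , X'
X' → , - X'
X' → ε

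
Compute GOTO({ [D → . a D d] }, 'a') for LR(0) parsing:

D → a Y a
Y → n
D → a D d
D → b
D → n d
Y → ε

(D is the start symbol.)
GOTO(I, 'a') = CLOSURE({ [A → αX.β] : [A → α.Xβ] ∈ I, X = 'a' })

Items with dot before 'a', with the dot advanced:
  [D → . a D d] → [D → a . D d]
Closure of the advanced items:
  [D → a . D d] has the dot before D: add [D → . a Y a], [D → . a D d], [D → . b], [D → . n d]

GOTO = { [D → . a D d], [D → . a Y a], [D → . b], [D → . n d], [D → a . D d] }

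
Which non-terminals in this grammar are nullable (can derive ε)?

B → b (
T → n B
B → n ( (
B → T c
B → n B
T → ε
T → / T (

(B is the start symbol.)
{ 'T' }

ε-productions: T → ε
So T is immediately nullable.
No further non-terminal can be added: every production for the remaining non-terminals contains a terminal or a non-nullable non-terminal.
Nullable = { 'T' }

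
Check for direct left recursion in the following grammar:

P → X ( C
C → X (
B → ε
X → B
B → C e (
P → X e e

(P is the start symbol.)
No direct left recursion

P → X ( C: starts with X
C → X (: starts with X
B → ε: starts with ε
X → B: starts with B
B → C e (: starts with C
P → X e e: starts with X

No direct left recursion found.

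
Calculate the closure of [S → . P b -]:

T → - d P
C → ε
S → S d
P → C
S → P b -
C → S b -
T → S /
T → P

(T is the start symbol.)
{ [C → . S b -], [C → .], [P → . C], [S → . P b -], [S → . S d] }

To compute CLOSURE, for each item [A → α.Bβ] where B is a non-terminal, add [B → .γ] for all productions B → γ; repeat for the newly added items until nothing changes.

Start with: [S → . P b -]
  [S → . P b -] has the dot before P: add [P → . C]
  [P → . C] has the dot before C: add [C → .], [C → . S b -]
  [C → . S b -] has the dot before S: add [S → . S d]
No further items can be added.

CLOSURE = { [C → . S b -], [C → .], [P → . C], [S → . P b -], [S → . S d] }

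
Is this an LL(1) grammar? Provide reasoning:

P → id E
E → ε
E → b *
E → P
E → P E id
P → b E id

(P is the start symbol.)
No. Predict set conflict for E: { 'b' }

Relevant sets:
  FIRST(P) = { 'b', 'id' }
  FOLLOW(E) = { $, 'b', 'id' }

For P:
  PREDICT(P → id E) = { 'id' }
  PREDICT(P → b E id) = { 'b' }
For E:
  PREDICT(E → ε) = { $, 'b', 'id' }
  PREDICT(E → b '*') = { 'b' }
  PREDICT(E → P) = { 'b', 'id' }
  PREDICT(E → P E id) = { 'b', 'id' }

Conflict found: Predict set conflict for E: { 'b' }
The grammar is NOT LL(1).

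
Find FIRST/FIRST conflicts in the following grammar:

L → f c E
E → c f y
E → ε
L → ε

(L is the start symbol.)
No FIRST/FIRST conflicts.

A FIRST/FIRST conflict occurs when two productions N → α and N → β for the same non-terminal have FIRST(α) ∩ FIRST(β) ≠ ∅ (with ε ∈ FIRST of a nullable right-hand side, so two nullable alternatives also conflict).

Productions for L:
  L → f c E: FIRST = { 'f' }
  L → ε: FIRST = { ε }
Productions for E:
  E → c f y: FIRST = { 'c' }
  E → ε: FIRST = { ε }

All alternatives of each non-terminal have pairwise disjoint FIRST sets.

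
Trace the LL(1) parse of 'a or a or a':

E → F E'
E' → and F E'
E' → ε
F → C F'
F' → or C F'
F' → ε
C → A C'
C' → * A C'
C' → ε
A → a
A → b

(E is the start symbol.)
Stack is shown with the top on the left.

Stack         Input          Action
-----------------------------------
E $           a or a or a $  output E → F E'
F E' $        a or a or a $  output F → C F'
C F' E' $     a or a or a $  output C → A C'
A C' F' E' $  a or a or a $  output A → a
a C' F' E' $  a or a or a $  match 'a'
C' F' E' $    or a or a $    output C' → ε
F' E' $       or a or a $    output F' → or C F'
or C F' E' $  or a or a $    match 'or'
C F' E' $     a or a $       output C → A C'
A C' F' E' $  a or a $       output A → a
a C' F' E' $  a or a $       match 'a'
C' F' E' $    or a $         output C' → ε
F' E' $       or a $         output F' → or C F'
or C F' E' $  or a $         match 'or'
C F' E' $     a $            output C → A C'
A C' F' E' $  a $            output A → a
a C' F' E' $  a $            match 'a'
C' F' E' $    $              output C' → ε
F' E' $       $              output F' → ε
E' $          $              output E' → ε
$             $              accept

The string is accepted.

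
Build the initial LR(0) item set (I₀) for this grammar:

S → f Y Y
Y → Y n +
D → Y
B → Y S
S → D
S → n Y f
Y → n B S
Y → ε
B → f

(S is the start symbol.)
First, augment the grammar with S' → S
I₀ = CLOSURE({ [S' → . S] }):
  [S' → . S] has the dot before S: add [S → . f Y Y], [S → . D], [S → . n Y f]
  [S → . D] has the dot before D: add [D → . Y]
  [D → . Y] has the dot before Y: add [Y → . Y n +], [Y → . n B S], [Y → .]
No further items can be added.

I₀ = { [D → . Y], [S → . D], [S → . f Y Y], [S → . n Y f], [S' → . S], [Y → . Y n +], [Y → . n B S], [Y → .] }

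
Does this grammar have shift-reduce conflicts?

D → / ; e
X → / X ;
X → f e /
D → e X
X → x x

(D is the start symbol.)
A shift-reduce conflict occurs when an LR(0) state has both:
  - a complete (reduce) item [A → α .] (dot at the end), and
  - a shift item [B → β . c γ] (dot before a terminal).

Augment with D' → D and build the canonical LR(0) collection (I0 = CLOSURE({[D' → . D]}), then GOTO on every symbol after a dot until no new states appear). It has 15 states:
  I0: { [D → . / ; e], [D → . e X], [D' → . D] }  — shift
  I1: { [D → / . ; e] }  — shift
  I2: { [D' → D .] }  — accept
  I3: { [D → e . X], [X → . / X ;], [X → . f e /], [X → . x x] }  — shift
  I4: { [X → . / X ;], [X → . f e /], [X → . x x], [X → / . X ;] }  — shift
  I5: { [D → e X .] }  — reduce
  I6: { [X → f . e /] }  — shift
  I7: { [X → x . x] }  — shift
  I8: { [X → x x .] }  — reduce
  I9: { [X → f e . /] }  — shift
  I10: { [X → f e / .] }  — reduce
  I11: { [X → / X . ;] }  — shift
  I12: { [X → / X ; .] }  — reduce
  I13: { [D → / ; . e] }  — shift
  I14: { [D → / ; e .] }  — reduce

No state contains both a complete item and a shift item.

Answer: No shift-reduce conflicts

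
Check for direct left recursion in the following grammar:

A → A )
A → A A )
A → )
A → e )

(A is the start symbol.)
Direct left recursion occurs when N → N α for some non-terminal N (the right-hand side begins with the left-hand side itself).

A → A ): LEFT RECURSIVE (starts with A)
A → A A ): LEFT RECURSIVE (starts with A)
A → ): starts with ')'
A → e ): starts with e

The grammar has direct left recursion on: A.

Answer: Yes, A is left-recursive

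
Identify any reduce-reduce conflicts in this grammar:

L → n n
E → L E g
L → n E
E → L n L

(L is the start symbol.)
No reduce-reduce conflicts

A reduce-reduce conflict occurs when an LR(0) state has two complete items [A → α .] and [B → β .] — both call for a reduction, and with no lookahead the parser cannot choose between them.

Augment with L' → L and build the canonical LR(0) collection (I0 = CLOSURE({[L' → . L]}), then GOTO on every symbol after a dot until no new states appear). It has 10 states:
  I0: { [L → . n E], [L → . n n], [L' → . L] }  — shift
  I1: { [L' → L .] }  — accept
  I2: { [E → . L E g], [E → . L n L], [L → . n E], [L → . n n], [L → n . E], [L → n . n] }  — shift
  I3: { [L → n E .] }  — reduce
  I4: { [E → . L E g], [E → . L n L], [E → L . E g], [E → L . n L], [L → . n E], [L → . n n] }  — shift
  I5: { [E → . L E g], [E → . L n L], [L → . n E], [L → . n n], [L → n . E], [L → n . n], [L → n n .] }  — shift, reduce
  I6: { [E → L E . g] }  — shift
  I7: { [E → . L E g], [E → . L n L], [E → L n . L], [L → . n E], [L → . n n], [L → n . E], [L → n . n] }  — shift
  I8: { [E → . L E g], [E → . L n L], [E → L . E g], [E → L . n L], [E → L n L .], [L → . n E], [L → . n n] }  — shift, reduce
  I9: { [E → L E g .] }  — reduce

No state contains more than one complete item.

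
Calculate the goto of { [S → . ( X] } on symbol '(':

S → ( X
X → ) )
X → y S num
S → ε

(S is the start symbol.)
{ [S → ( . X], [X → . ) )], [X → . y S num] }

GOTO(I, '(') = CLOSURE({ [A → αX.β] : [A → α.Xβ] ∈ I, X = '(' })

Items with dot before '(', with the dot advanced:
  [S → . ( X] → [S → ( . X]
Closure of the advanced items:
  [S → ( . X] has the dot before X: add [X → . ) )], [X → . y S num]

GOTO = { [S → ( . X], [X → . ) )], [X → . y S num] }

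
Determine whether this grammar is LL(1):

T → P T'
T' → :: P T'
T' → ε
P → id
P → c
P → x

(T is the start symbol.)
Yes, the grammar is LL(1).

A grammar is LL(1) if for each non-terminal N with multiple productions, the predict sets of those productions are pairwise disjoint, where PREDICT(N → α) = (FIRST(α) \ {ε}) ∪ (FOLLOW(N) if α ⇒* ε).

Relevant sets:
  FOLLOW(T') = { $ }

For T':
  PREDICT(T' → :: P T') = { '::' }
  PREDICT(T' → ε) = { $ }
For P:
  PREDICT(P → id) = { 'id' }
  PREDICT(P → c) = { 'c' }
  PREDICT(P → x) = { 'x' }
T has a single production, so nothing to check there.

All predict sets are disjoint. The grammar IS LL(1).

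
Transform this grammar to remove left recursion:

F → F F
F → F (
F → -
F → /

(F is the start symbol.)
F → - F'
F → / F'
F' → F F'
F' → ( F'
F' → ε

F is directly left-recursive. The standard transformation for
  A → A α₁ | ... | A α_m | β₁ | ... | β_n
is
  A  → β₁ A' | ... | β_n A'
  A' → α₁ A' | ... | α_m A' | ε

F → - becomes F → - F'
F → / becomes F → / F'
F → F F becomes F' → F F'
F → F ( becomes F' → ( F'
Add F' → ε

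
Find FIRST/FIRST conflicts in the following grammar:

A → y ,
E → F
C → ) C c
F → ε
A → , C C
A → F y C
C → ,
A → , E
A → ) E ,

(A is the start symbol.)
Yes. A → y ',' / A → F y C on { 'y' }; A → ',' C C / A → ',' E on { ',' }

FIRST sets of the non-terminals at (or reachable through a nullable prefix from) the front of some alternative:
  FIRST(F) = { ε }

Productions for A:
  A → y ,: FIRST = { 'y' }
  A → , C C: FIRST = { ',' }
  A → F y C: FIRST = { 'y' }
  A → , E: FIRST = { ',' }
  A → ) E ,: FIRST = { ')' }
Productions for C:
  C → ) C c: FIRST = { ')' }
  C → ,: FIRST = { ',' }
E, F have only one production, so no FIRST/FIRST conflict is possible there.

Conflict for A: A → y , and A → F y C
  Overlap: { 'y' }
Conflict for A: A → , C C and A → , E
  Overlap: { ',' }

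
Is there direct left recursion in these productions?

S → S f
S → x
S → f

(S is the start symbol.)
Yes, S is left-recursive

S → S f: LEFT RECURSIVE (starts with S)
S → x: starts with x
S → f: starts with f

The grammar has direct left recursion on: S.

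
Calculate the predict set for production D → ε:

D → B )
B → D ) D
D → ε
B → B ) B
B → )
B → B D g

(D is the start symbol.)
{ $, ')', 'g' }

PREDICT(D → ε) = (FIRST(RHS) \ {ε}) ∪ (FOLLOW(D) if ε ∈ FIRST(RHS), i.e. RHS ⇒* ε)
The right-hand side is ε (FIRST(ε) = { ε }), so the predict set is FOLLOW(D) = { $, ')', 'g' }
PREDICT(D → ε) = { $, ')', 'g' }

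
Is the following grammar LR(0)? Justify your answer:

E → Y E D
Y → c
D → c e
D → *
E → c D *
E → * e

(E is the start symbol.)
No. Shift-reduce conflict between [Y → c .] and [D → . *]

A grammar is LR(0) if no state in the canonical LR(0) collection has:
  - both a shift item (dot before a terminal) and a complete item (shift-reduce conflict), or
  - two or more complete items (reduce-reduce conflict; the accept item [E' → E .] counts as a complete item here).

Augment with E' → E and build the canonical LR(0) collection (I0 = CLOSURE({[E' → . E]}), then GOTO on every symbol after a dot until no new states appear). It has 13 states:
  I0: { [E → . * e], [E → . Y E D], [E → . c D *], [E' → . E], [Y → . c] }  — shift
  I1: { [E → * . e] }  — shift
  I2: { [E' → E .] }  — accept
  I3: { [E → . * e], [E → . Y E D], [E → . c D *], [E → Y . E D], [Y → . c] }  — shift
  I4: { [D → . *], [D → . c e], [E → c . D *], [Y → c .] }  — shift, reduce
  I5: { [D → * .] }  — reduce
  I6: { [E → c D . *] }  — shift
  I7: { [D → c . e] }  — shift
  I8: { [D → c e .] }  — reduce
  I9: { [E → c D * .] }  — reduce
  I10: { [D → . *], [D → . c e], [E → Y E . D] }  — shift
  I11: { [E → Y E D .] }  — reduce
  I12: { [E → * e .] }  — reduce

Conflict in state I4:
  Shift-reduce conflict between [Y → c .] and [D → . *]
So the grammar is NOT LR(0).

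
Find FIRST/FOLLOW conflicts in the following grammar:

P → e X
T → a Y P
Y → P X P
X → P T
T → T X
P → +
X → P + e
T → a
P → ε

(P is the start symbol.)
Nullable non-terminals: P.

P: nullable alternative(s) P → ε; FOLLOW(P) = { $, '+', 'a', 'e' }
  P → e X: FIRST \ {ε} = { 'e' } — overlaps FOLLOW(P) on { 'e' }: CONFLICT
  P → +: FIRST \ {ε} = { '+' } — overlaps FOLLOW(P) on { '+' }: CONFLICT
  P → ε: FIRST \ {ε} = { } — this is the only nullable alternative, skip

T, X, Y have no nullable alternative, so no FIRST/FOLLOW check is needed there.

So the grammar has 2 FIRST/FOLLOW conflicts (marked CONFLICT above).

Answer: Yes. P → e X with FOLLOW(P) on { 'e' }; P → '+' with FOLLOW(P) on { '+' }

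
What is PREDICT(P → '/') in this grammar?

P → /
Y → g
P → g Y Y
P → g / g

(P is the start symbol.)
PREDICT(P → '/') = (FIRST(RHS) \ {ε}) ∪ (FOLLOW(P) if ε ∈ FIRST(RHS), i.e. RHS ⇒* ε)
FIRST('/') = { '/' }
ε ∉ FIRST('/'), so FOLLOW(P) is not added.
PREDICT(P → '/') = { '/' }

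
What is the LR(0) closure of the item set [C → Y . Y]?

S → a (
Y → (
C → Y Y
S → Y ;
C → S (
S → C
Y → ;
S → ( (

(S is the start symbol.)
{ [C → Y . Y], [Y → . (], [Y → . ;] }

To compute CLOSURE, for each item [A → α.Bβ] where B is a non-terminal, add [B → .γ] for all productions B → γ; repeat for the newly added items until nothing changes.

Start with: [C → Y . Y]
  [C → Y . Y] has the dot before Y: add [Y → . (], [Y → . ;]
No further items can be added.

CLOSURE = { [C → Y . Y], [Y → . (], [Y → . ;] }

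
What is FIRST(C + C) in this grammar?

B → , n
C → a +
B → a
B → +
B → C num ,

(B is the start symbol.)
FIRST sets of the non-terminals involved (from the grammar, by fixed-point iteration):
  FIRST(C) = { 'a' }

To compute FIRST(C + C), process the symbols left to right:
Symbol C is a non-terminal. Add FIRST(C) \ {ε} = { 'a' }
C is not nullable (ε ∉ FIRST(C)), so stop here.
FIRST(C + C) = { 'a' }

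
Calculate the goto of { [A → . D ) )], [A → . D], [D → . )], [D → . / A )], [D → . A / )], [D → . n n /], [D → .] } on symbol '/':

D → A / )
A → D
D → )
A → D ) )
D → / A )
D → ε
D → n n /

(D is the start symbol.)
{ [A → . D ) )], [A → . D], [D → . )], [D → . / A )], [D → . A / )], [D → . n n /], [D → .], [D → / . A )] }

GOTO(I, '/') = CLOSURE({ [A → αX.β] : [A → α.Xβ] ∈ I, X = '/' })

Items with dot before '/', with the dot advanced:
  [D → . / A )] → [D → / . A )]
Closure of the advanced items:
  [D → / . A )] has the dot before A: add [A → . D], [A → . D ) )]
  [A → . D] has the dot before D: add [D → . A / )], [D → . )], [D → . / A )], [D → .], [D → . n n /]

GOTO = { [A → . D ) )], [A → . D], [D → . )], [D → . / A )], [D → . A / )], [D → . n n /], [D → .], [D → / . A )] }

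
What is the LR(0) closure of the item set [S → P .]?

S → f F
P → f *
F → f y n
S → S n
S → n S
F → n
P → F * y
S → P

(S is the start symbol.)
{ [S → P .] }

To compute CLOSURE, for each item [A → α.Bβ] where B is a non-terminal, add [B → .γ] for all productions B → γ; repeat for the newly added items until nothing changes.

Start with: [S → P .]
The dot is at the end, so nothing is added.

CLOSURE = { [S → P .] }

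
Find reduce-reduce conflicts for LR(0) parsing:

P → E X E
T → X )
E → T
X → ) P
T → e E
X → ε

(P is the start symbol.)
A reduce-reduce conflict occurs when an LR(0) state has two complete items [A → α .] and [B → β .] — both call for a reduction, and with no lookahead the parser cannot choose between them.

Augment with P' → P and build the canonical LR(0) collection (I0 = CLOSURE({[P' → . P]}), then GOTO on every symbol after a dot until no new states appear). It has 12 states:
  I0: { [E → . T], [P → . E X E], [P' → . P], [T → . X )], [T → . e E], [X → . ) P], [X → .] }  — shift, reduce
  I1: { [E → . T], [P → . E X E], [T → . X )], [T → . e E], [X → ) . P], [X → . ) P], [X → .] }  — shift, reduce
  I2: { [P → E . X E], [X → . ) P], [X → .] }  — shift, reduce
  I3: { [P' → P .] }  — accept
  I4: { [E → T .] }  — reduce
  I5: { [T → X . )] }  — shift
  I6: { [E → . T], [T → . X )], [T → . e E], [T → e . E], [X → . ) P], [X → .] }  — shift, reduce
  I7: { [T → e E .] }  — reduce
  I8: { [T → X ) .] }  — reduce
  I9: { [E → . T], [P → E X . E], [T → . X )], [T → . e E], [X → . ) P], [X → .] }  — shift, reduce
  I10: { [P → E X E .] }  — reduce
  I11: { [X → ) P .] }  — reduce

No state contains more than one complete item.

Answer: No reduce-reduce conflicts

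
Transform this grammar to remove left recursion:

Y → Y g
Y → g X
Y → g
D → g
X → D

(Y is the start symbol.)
Y → g X Y'
Y → g Y'
Y' → g Y'
Y' → ε
D → g
X → D

Y is directly left-recursive. The standard transformation for
  A → A α₁ | ... | A α_m | β₁ | ... | β_n
is
  A  → β₁ A' | ... | β_n A'
  A' → α₁ A' | ... | α_m A' | ε

Y → g X becomes Y → g X Y'
Y → g becomes Y → g Y'
Y → Y g becomes Y' → g Y'
Add Y' → ε

Productions for other non-terminals are unchanged:
  D → g
  X → D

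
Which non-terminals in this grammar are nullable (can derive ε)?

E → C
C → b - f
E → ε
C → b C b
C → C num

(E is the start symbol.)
A non-terminal is nullable if it can derive ε (the empty string): either it has an ε-production, or it has a production whose right-hand side consists entirely of nullable non-terminals.

ε-productions: E → ε
So E is immediately nullable.
No further non-terminal can be added: every production for the remaining non-terminals contains a terminal or a non-nullable non-terminal.
Nullable = { 'E' }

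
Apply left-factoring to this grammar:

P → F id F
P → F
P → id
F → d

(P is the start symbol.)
P → F P'
P' → id F
P' → ε
P → id
F → d

Left-factoring transforms A → αβ₁ | αβ₂ into A → αA' and A' → β₁ | β₂
(α is the longest common prefix among the alternatives). Repeat until
no nonterminal has two alternatives with a common prefix.

Round 1: P has alternatives sharing prefix 'F'. Introduce P': P → F P'
  Add: P' → id F
  Add: P' → ε

No remaining common prefixes — done.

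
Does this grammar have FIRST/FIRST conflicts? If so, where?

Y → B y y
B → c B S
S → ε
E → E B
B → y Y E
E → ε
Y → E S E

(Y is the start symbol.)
Yes. Y → B y y / Y → E S E on { 'c', 'y' }

FIRST sets of the non-terminals at (or reachable through a nullable prefix from) the front of some alternative:
  FIRST(B) = { 'c', 'y' }
  FIRST(E) = { 'c', 'y', ε }
  FIRST(S) = { ε }

Productions for Y:
  Y → B y y: FIRST = { 'c', 'y' }
  Y → E S E: FIRST = { 'c', 'y', ε }
Productions for B:
  B → c B S: FIRST = { 'c' }
  B → y Y E: FIRST = { 'y' }
Productions for E:
  E → E B: FIRST = { 'c', 'y' }
  E → ε: FIRST = { ε }
S has only one production, so no FIRST/FIRST conflict is possible there.

Conflict for Y: Y → B y y and Y → E S E
  Overlap: { 'c', 'y' }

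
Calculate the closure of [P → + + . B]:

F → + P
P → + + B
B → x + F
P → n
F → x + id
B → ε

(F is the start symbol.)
To compute CLOSURE, for each item [A → α.Bβ] where B is a non-terminal, add [B → .γ] for all productions B → γ; repeat for the newly added items until nothing changes.

Start with: [P → + + . B]
  [P → + + . B] has the dot before B: add [B → . x + F], [B → .]
No further items can be added.

CLOSURE = { [B → . x + F], [B → .], [P → + + . B] }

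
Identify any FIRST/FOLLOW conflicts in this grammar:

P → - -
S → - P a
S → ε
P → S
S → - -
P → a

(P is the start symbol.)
Nullable non-terminals: P, S.
FIRST sets used below: FIRST(S) = { '-', ε }

P: nullable alternative(s) P → S; FOLLOW(P) = { $, 'a' }
  P → - -: FIRST \ {ε} = { '-' } — disjoint from FOLLOW(P)
  P → S: FIRST \ {ε} = { '-' } — this is the only nullable alternative, skip
  P → a: FIRST \ {ε} = { 'a' } — overlaps FOLLOW(P) on { 'a' }: CONFLICT

S: nullable alternative(s) S → ε; FOLLOW(S) = { $, 'a' }
  S → - P a: FIRST \ {ε} = { '-' } — disjoint from FOLLOW(S)
  S → ε: FIRST \ {ε} = { } — this is the only nullable alternative, skip
  S → - -: FIRST \ {ε} = { '-' } — disjoint from FOLLOW(S)

So the grammar has 1 FIRST/FOLLOW conflict (marked CONFLICT above).

Answer: Yes. P → a with FOLLOW(P) on { 'a' }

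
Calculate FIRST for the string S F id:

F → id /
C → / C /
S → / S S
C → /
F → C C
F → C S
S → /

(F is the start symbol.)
{ '/' }

FIRST sets of the non-terminals involved (from the grammar, by fixed-point iteration):
  FIRST(S) = { '/' }

To compute FIRST(S F id), process the symbols left to right:
Symbol S is a non-terminal. Add FIRST(S) \ {ε} = { '/' }
S is not nullable (ε ∉ FIRST(S)), so stop here.
FIRST(S F id) = { '/' }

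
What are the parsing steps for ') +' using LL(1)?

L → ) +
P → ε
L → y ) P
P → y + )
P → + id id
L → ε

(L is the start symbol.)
Stack is shown with the top on the left.

Stack  Input  Action
--------------------
L $    ) + $  output L → ) +
) + $  ) + $  match ')'
+ $    + $    match '+'
$      $      accept

The string is accepted.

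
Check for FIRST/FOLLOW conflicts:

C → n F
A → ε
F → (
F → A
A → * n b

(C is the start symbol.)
No FIRST/FOLLOW conflicts.

A FIRST/FOLLOW conflict occurs when a non-terminal N has a nullable alternative N → β (β ⇒* ε) and another alternative N → α with FIRST(α) ∩ FOLLOW(N) ≠ ∅: on such a lookahead the parser cannot decide between expanding α and letting N vanish via β.

Nullable non-terminals: A, F.
FIRST sets used below: FIRST(A) = { '*', ε }

A: nullable alternative(s) A → ε; FOLLOW(A) = { $ }
  A → ε: FIRST \ {ε} = { } — this is the only nullable alternative, skip
  A → * n b: FIRST \ {ε} = { '*' } — disjoint from FOLLOW(A)

F: nullable alternative(s) F → A; FOLLOW(F) = { $ }
  F → (: FIRST \ {ε} = { '(' } — disjoint from FOLLOW(F)
  F → A: FIRST \ {ε} = { '*' } — this is the only nullable alternative, skip

C has no nullable alternative, so no FIRST/FOLLOW check is needed there.

No FIRST/FOLLOW conflicts found.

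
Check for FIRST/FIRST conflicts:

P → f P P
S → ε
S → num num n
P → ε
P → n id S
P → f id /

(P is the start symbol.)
Yes. P → f P P / P → f id '/' on { 'f' }

A FIRST/FIRST conflict occurs when two productions N → α and N → β for the same non-terminal have FIRST(α) ∩ FIRST(β) ≠ ∅ (with ε ∈ FIRST of a nullable right-hand side, so two nullable alternatives also conflict).

Productions for P:
  P → f P P: FIRST = { 'f' }
  P → ε: FIRST = { ε }
  P → n id S: FIRST = { 'n' }
  P → f id /: FIRST = { 'f' }
Productions for S:
  S → ε: FIRST = { ε }
  S → num num n: FIRST = { 'num' }

Conflict for P: P → f P P and P → f id /
  Overlap: { 'f' }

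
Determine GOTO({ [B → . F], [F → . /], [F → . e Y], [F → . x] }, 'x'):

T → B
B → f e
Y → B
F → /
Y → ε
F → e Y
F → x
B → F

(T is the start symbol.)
{ [F → x .] }

GOTO(I, 'x') = CLOSURE({ [A → αX.β] : [A → α.Xβ] ∈ I, X = 'x' })

Items with dot before 'x', with the dot advanced:
  [F → . x] → [F → x .]
Closure adds nothing (no advanced item has the dot before a non-terminal).

GOTO = { [F → x .] }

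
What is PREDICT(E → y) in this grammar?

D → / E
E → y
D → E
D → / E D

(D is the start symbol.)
{ 'y' }

PREDICT(E → y) = (FIRST(RHS) \ {ε}) ∪ (FOLLOW(E) if ε ∈ FIRST(RHS), i.e. RHS ⇒* ε)
FIRST(y) = { 'y' }
ε ∉ FIRST(y), so FOLLOW(E) is not added.
PREDICT(E → y) = { 'y' }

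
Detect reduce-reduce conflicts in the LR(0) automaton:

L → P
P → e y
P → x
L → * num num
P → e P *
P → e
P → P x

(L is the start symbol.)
A reduce-reduce conflict occurs when an LR(0) state has two complete items [A → α .] and [B → β .] — both call for a reduction, and with no lookahead the parser cannot choose between them.

Augment with L' → L and build the canonical LR(0) collection (I0 = CLOSURE({[L' → . L]}), then GOTO on every symbol after a dot until no new states appear). It has 12 states:
  I0: { [L → . * num num], [L → . P], [L' → . L], [P → . P x], [P → . e P *], [P → . e y], [P → . e], [P → . x] }  — shift
  I1: { [L → * . num num] }  — shift
  I2: { [L' → L .] }  — accept
  I3: { [L → P .], [P → P . x] }  — shift, reduce
  I4: { [P → . P x], [P → . e P *], [P → . e y], [P → . e], [P → . x], [P → e . P *], [P → e . y], [P → e .] }  — shift, reduce
  I5: { [P → x .] }  — reduce
  I6: { [P → P . x], [P → e P . *] }  — shift
  I7: { [P → e y .] }  — reduce
  I8: { [P → e P * .] }  — reduce
  I9: { [P → P x .] }  — reduce
  I10: { [L → * num . num] }  — shift
  I11: { [L → * num num .] }  — reduce

No state contains more than one complete item.

Answer: No reduce-reduce conflicts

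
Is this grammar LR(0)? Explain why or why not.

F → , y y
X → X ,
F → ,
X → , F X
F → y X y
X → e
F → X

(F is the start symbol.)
No. Shift-reduce conflict between [F → , .] and [F → . ,]

A grammar is LR(0) if no state in the canonical LR(0) collection has:
  - both a shift item (dot before a terminal) and a complete item (shift-reduce conflict), or
  - two or more complete items (reduce-reduce conflict; the accept item [F' → F .] counts as a complete item here).

Augment with F' → F and build the canonical LR(0) collection (I0 = CLOSURE({[F' → . F]}), then GOTO on every symbol after a dot until no new states appear). It has 14 states:
  I0: { [F → . , y y], [F → . ,], [F → . X], [F → . y X y], [F' → . F], [X → . , F X], [X → . X ,], [X → . e] }  — shift
  I1: { [F → , . y y], [F → , .], [F → . , y y], [F → . ,], [F → . X], [F → . y X y], [X → , . F X], [X → . , F X], [X → . X ,], [X → . e] }  — shift, reduce
  I2: { [F' → F .] }  — accept
  I3: { [F → X .], [X → X . ,] }  — shift, reduce
  I4: { [X → e .] }  — reduce
  I5: { [F → y . X y], [X → . , F X], [X → . X ,], [X → . e] }  — shift
  I6: { [F → . , y y], [F → . ,], [F → . X], [F → . y X y], [X → , . F X], [X → . , F X], [X → . X ,], [X → . e] }  — shift
  I7: { [F → y X . y], [X → X . ,] }  — shift
  I8: { [X → X , .] }  — reduce
  I9: { [F → y X y .] }  — reduce
  I10: { [X → , F . X], [X → . , F X], [X → . X ,], [X → . e] }  — shift
  I11: { [X → , F X .], [X → X . ,] }  — shift, reduce
  I12: { [F → , y . y], [F → y . X y], [X → . , F X], [X → . X ,], [X → . e] }  — shift
  I13: { [F → , y y .] }  — reduce

Conflict in state I1:
  Shift-reduce conflict between [F → , .] and [F → . ,]
So the grammar is NOT LR(0).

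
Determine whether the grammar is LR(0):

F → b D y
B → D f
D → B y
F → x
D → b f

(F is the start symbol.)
Yes, the grammar is LR(0)

A grammar is LR(0) if no state in the canonical LR(0) collection has:
  - both a shift item (dot before a terminal) and a complete item (shift-reduce conflict), or
  - two or more complete items (reduce-reduce conflict; the accept item [F' → F .] counts as a complete item here).

Augment with F' → F and build the canonical LR(0) collection (I0 = CLOSURE({[F' → . F]}), then GOTO on every symbol after a dot until no new states appear). It has 11 states:
  I0: { [F → . b D y], [F → . x], [F' → . F] }  — shift
  I1: { [F' → F .] }  — accept
  I2: { [B → . D f], [D → . B y], [D → . b f], [F → b . D y] }  — shift
  I3: { [F → x .] }  — reduce
  I4: { [D → B . y] }  — shift
  I5: { [B → D . f], [F → b D . y] }  — shift
  I6: { [D → b . f] }  — shift
  I7: { [D → b f .] }  — reduce
  I8: { [B → D f .] }  — reduce
  I9: { [F → b D y .] }  — reduce
  I10: { [D → B y .] }  — reduce

Every state is either a pure shift/goto state or contains exactly one complete item and nothing to shift — no conflicts. The grammar is LR(0).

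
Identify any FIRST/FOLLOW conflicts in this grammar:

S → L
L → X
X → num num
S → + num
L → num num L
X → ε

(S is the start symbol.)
Nullable non-terminals: L, S, X.
FIRST sets used below: FIRST(X) = { 'num', ε }, FIRST(L) = { 'num', ε }

L: nullable alternative(s) L → X; FOLLOW(L) = { $ }
  L → X: FIRST \ {ε} = { 'num' } — this is the only nullable alternative, skip
  L → num num L: FIRST \ {ε} = { 'num' } — disjoint from FOLLOW(L)

S: nullable alternative(s) S → L; FOLLOW(S) = { $ }
  S → L: FIRST \ {ε} = { 'num' } — this is the only nullable alternative, skip
  S → + num: FIRST \ {ε} = { '+' } — disjoint from FOLLOW(S)

X: nullable alternative(s) X → ε; FOLLOW(X) = { $ }
  X → num num: FIRST \ {ε} = { 'num' } — disjoint from FOLLOW(X)
  X → ε: FIRST \ {ε} = { } — this is the only nullable alternative, skip

No FIRST/FOLLOW conflicts found.

Answer: No FIRST/FOLLOW conflicts.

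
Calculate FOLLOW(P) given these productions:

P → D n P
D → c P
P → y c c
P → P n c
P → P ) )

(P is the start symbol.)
{ $, ')', 'n' }

P is the start symbol, so $ ∈ FOLLOW(P).
In P → D n P: P is at the end; this adds FOLLOW(P) to itself — nothing new
In D → c P: P is at the end, add FOLLOW(D)
In P → P n c: P is followed by n c, add FIRST(n c) \ {ε} = { 'n' }
In P → P ) ): P is followed by ')' ')', add FIRST(')' ')') \ {ε} = { ')' }

The FOLLOW sets referred to above (computed the same way, to a fixed point):
  FOLLOW(D) = { 'n' }

Taking the union: FOLLOW(P) = { $, ')', 'n' }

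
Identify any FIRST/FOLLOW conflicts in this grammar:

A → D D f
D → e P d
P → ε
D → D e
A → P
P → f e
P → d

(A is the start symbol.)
Yes. P → d with FOLLOW(P) on { 'd' }

A FIRST/FOLLOW conflict occurs when a non-terminal N has a nullable alternative N → β (β ⇒* ε) and another alternative N → α with FIRST(α) ∩ FOLLOW(N) ≠ ∅: on such a lookahead the parser cannot decide between expanding α and letting N vanish via β.

Nullable non-terminals: A, P.
FIRST sets used below: FIRST(D) = { 'e' }, FIRST(P) = { 'd', 'f', ε }

A: nullable alternative(s) A → P; FOLLOW(A) = { $ }
  A → D D f: FIRST \ {ε} = { 'e' } — disjoint from FOLLOW(A)
  A → P: FIRST \ {ε} = { 'd', 'f' } — this is the only nullable alternative, skip

P: nullable alternative(s) P → ε; FOLLOW(P) = { $, 'd' }
  P → ε: FIRST \ {ε} = { } — this is the only nullable alternative, skip
  P → f e: FIRST \ {ε} = { 'f' } — disjoint from FOLLOW(P)
  P → d: FIRST \ {ε} = { 'd' } — overlaps FOLLOW(P) on { 'd' }: CONFLICT

D has no nullable alternative, so no FIRST/FOLLOW check is needed there.

So the grammar has 1 FIRST/FOLLOW conflict (marked CONFLICT above).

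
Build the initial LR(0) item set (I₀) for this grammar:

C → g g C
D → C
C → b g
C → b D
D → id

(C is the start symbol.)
First, augment the grammar with C' → C
I₀ = CLOSURE({ [C' → . C] }):
  [C' → . C] has the dot before C: add [C → . g g C], [C → . b g], [C → . b D]
No further items can be added.

I₀ = { [C → . b D], [C → . b g], [C → . g g C], [C' → . C] }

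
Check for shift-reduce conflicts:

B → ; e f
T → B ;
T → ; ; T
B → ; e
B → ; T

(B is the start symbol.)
Yes — I6: [B → ; e .] vs [B → ; e . f]

Augment with B' → B and build the canonical LR(0) collection (I0 = CLOSURE({[B' → . B]}), then GOTO on every symbol after a dot until no new states appear). It has 11 states:
  I0: { [B → . ; T], [B → . ; e f], [B → . ; e], [B' → . B] }  — shift
  I1: { [B → . ; T], [B → . ; e f], [B → . ; e], [B → ; . T], [B → ; . e f], [B → ; . e], [T → . ; ; T], [T → . B ;] }  — shift
  I2: { [B' → B .] }  — accept
  I3: { [B → . ; T], [B → . ; e f], [B → . ; e], [B → ; . T], [B → ; . e f], [B → ; . e], [T → . ; ; T], [T → . B ;], [T → ; . ; T] }  — shift
  I4: { [T → B . ;] }  — shift
  I5: { [B → ; T .] }  — reduce
  I6: { [B → ; e . f], [B → ; e .] }  — shift, reduce
  I7: { [B → ; e f .] }  — reduce
  I8: { [T → B ; .] }  — reduce
  I9: { [B → . ; T], [B → . ; e f], [B → . ; e], [B → ; . T], [B → ; . e f], [B → ; . e], [T → . ; ; T], [T → . B ;], [T → ; . ; T], [T → ; ; . T] }  — shift
  I10: { [B → ; T .], [T → ; ; T .] }  — 2 reduces

I6 contains reduce item [B → ; e .] and shift item [B → ; e . f] — shift-reduce conflict.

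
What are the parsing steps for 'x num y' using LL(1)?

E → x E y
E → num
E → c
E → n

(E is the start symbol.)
LL(1) parsing maintains a stack (initially the start symbol over $) and the input. At each step: if the stack top is a terminal, match it against the current input token; if it is a non-terminal N, replace it with the RHS of M[N, lookahead] (the unique production whose predict set contains the lookahead).

Stack is shown with the top on the left.

Stack    Input      Action
--------------------------
E $      x num y $  output E → x E y
x E y $  x num y $  match 'x'
E y $    num y $    output E → num
num y $  num y $    match 'num'
y $      y $        match 'y'
$        $          accept

The string is accepted.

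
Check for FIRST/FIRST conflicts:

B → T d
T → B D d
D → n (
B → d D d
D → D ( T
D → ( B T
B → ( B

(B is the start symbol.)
Yes. B → T d / B → d D d on { 'd' }; B → T d / B → '(' B on { '(' }; D → n '(' / D → D '(' T on { 'n' }; D → D '(' T / D → '(' B T on { '(' }

A FIRST/FIRST conflict occurs when two productions N → α and N → β for the same non-terminal have FIRST(α) ∩ FIRST(β) ≠ ∅ (with ε ∈ FIRST of a nullable right-hand side, so two nullable alternatives also conflict).

FIRST sets of the non-terminals at (or reachable through a nullable prefix from) the front of some alternative:
  FIRST(T) = { '(', 'd' }
  FIRST(D) = { '(', 'n' }

Productions for B:
  B → T d: FIRST = { '(', 'd' }
  B → d D d: FIRST = { 'd' }
  B → ( B: FIRST = { '(' }
Productions for D:
  D → n (: FIRST = { 'n' }
  D → D ( T: FIRST = { '(', 'n' }
  D → ( B T: FIRST = { '(' }
T has only one production, so no FIRST/FIRST conflict is possible there.

Conflict for B: B → T d and B → d D d
  Overlap: { 'd' }
Conflict for B: B → T d and B → ( B
  Overlap: { '(' }
Conflict for D: D → n ( and D → D ( T
  Overlap: { 'n' }
Conflict for D: D → D ( T and D → ( B T
  Overlap: { '(' }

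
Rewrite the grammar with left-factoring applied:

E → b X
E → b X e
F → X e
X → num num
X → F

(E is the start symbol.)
Left-factoring transforms A → αβ₁ | αβ₂ into A → αA' and A' → β₁ | β₂
(α is the longest common prefix among the alternatives). Repeat until
no nonterminal has two alternatives with a common prefix.

Round 1: E has alternatives sharing prefix 'b X'. Introduce E': E → b X E'
  Add: E' → ε
  Add: E' → e

No remaining common prefixes — done.

Resulting grammar:
E → b X E'
E' → ε
E' → e
F → X e
X → num num
X → F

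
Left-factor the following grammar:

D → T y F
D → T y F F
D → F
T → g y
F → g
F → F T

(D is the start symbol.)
D → T y F D'
D' → ε
D' → F
D → F
T → g y
F → g
F → F T

Left-factoring transforms A → αβ₁ | αβ₂ into A → αA' and A' → β₁ | β₂
(α is the longest common prefix among the alternatives). Repeat until
no nonterminal has two alternatives with a common prefix.

Round 1: D has alternatives sharing prefix 'T y F'. Introduce D': D → T y F D'
  Add: D' → ε
  Add: D' → F

No remaining common prefixes — done.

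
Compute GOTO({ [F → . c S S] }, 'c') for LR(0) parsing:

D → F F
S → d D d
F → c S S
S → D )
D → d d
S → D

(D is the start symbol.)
GOTO(I, 'c') = CLOSURE({ [A → αX.β] : [A → α.Xβ] ∈ I, X = 'c' })

Items with dot before 'c', with the dot advanced:
  [F → . c S S] → [F → c . S S]
Closure of the advanced items:
  [F → c . S S] has the dot before S: add [S → . d D d], [S → . D )], [S → . D]
  [S → . D )] has the dot before D: add [D → . F F], [D → . d d]
  [D → . F F] has the dot before F: add [F → . c S S]

GOTO = { [D → . F F], [D → . d d], [F → . c S S], [F → c . S S], [S → . D )], [S → . D], [S → . d D d] }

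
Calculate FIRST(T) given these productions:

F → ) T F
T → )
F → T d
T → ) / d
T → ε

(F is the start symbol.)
From T → ):
  - ')' is a terminal: add ')' and stop
From T → ) / d:
  - ')' is a terminal: add ')' and stop
From T → ε:
  - ε-production, so ε ∈ FIRST(T)

Collecting: FIRST(T) = { ')', ε }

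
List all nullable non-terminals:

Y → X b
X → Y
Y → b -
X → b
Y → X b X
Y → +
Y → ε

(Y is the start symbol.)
A non-terminal is nullable if it can derive ε (the empty string): either it has an ε-production, or it has a production whose right-hand side consists entirely of nullable non-terminals.

ε-productions: Y → ε
So Y is immediately nullable.
X → Y: every symbol on the right is nullable, so X is nullable too.
Every non-terminal is now nullable.
Nullable = { 'X', 'Y' }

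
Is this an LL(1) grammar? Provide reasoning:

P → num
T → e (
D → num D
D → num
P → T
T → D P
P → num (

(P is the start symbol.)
No. Predict set conflict for P: { 'num' }

A grammar is LL(1) if for each non-terminal N with multiple productions, the predict sets of those productions are pairwise disjoint, where PREDICT(N → α) = (FIRST(α) \ {ε}) ∪ (FOLLOW(N) if α ⇒* ε).

Relevant sets:
  FIRST(T) = { 'e', 'num' }
  FIRST(D) = { 'num' }

For P:
  PREDICT(P → num) = { 'num' }
  PREDICT(P → T) = { 'e', 'num' }
  PREDICT(P → num '(') = { 'num' }
For T:
  PREDICT(T → e '(') = { 'e' }
  PREDICT(T → D P) = { 'num' }
For D:
  PREDICT(D → num D) = { 'num' }
  PREDICT(D → num) = { 'num' }

Conflict found: Predict set conflict for P: { 'num' }
The grammar is NOT LL(1).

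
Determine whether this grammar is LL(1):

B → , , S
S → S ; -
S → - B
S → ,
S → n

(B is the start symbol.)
A grammar is LL(1) if for each non-terminal N with multiple productions, the predict sets of those productions are pairwise disjoint, where PREDICT(N → α) = (FIRST(α) \ {ε}) ∪ (FOLLOW(N) if α ⇒* ε).

Relevant sets:
  FIRST(S) = { ',', '-', 'n' }

For S:
  PREDICT(S → S ';' '-') = { ',', '-', 'n' }
  PREDICT(S → '-' B) = { '-' }
  PREDICT(S → ',') = { ',' }
  PREDICT(S → n) = { 'n' }
B has a single production, so nothing to check there.

Conflict found: Predict set conflict for S: { '-' }
The grammar is NOT LL(1).

Answer: No. Predict set conflict for S: { '-' }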